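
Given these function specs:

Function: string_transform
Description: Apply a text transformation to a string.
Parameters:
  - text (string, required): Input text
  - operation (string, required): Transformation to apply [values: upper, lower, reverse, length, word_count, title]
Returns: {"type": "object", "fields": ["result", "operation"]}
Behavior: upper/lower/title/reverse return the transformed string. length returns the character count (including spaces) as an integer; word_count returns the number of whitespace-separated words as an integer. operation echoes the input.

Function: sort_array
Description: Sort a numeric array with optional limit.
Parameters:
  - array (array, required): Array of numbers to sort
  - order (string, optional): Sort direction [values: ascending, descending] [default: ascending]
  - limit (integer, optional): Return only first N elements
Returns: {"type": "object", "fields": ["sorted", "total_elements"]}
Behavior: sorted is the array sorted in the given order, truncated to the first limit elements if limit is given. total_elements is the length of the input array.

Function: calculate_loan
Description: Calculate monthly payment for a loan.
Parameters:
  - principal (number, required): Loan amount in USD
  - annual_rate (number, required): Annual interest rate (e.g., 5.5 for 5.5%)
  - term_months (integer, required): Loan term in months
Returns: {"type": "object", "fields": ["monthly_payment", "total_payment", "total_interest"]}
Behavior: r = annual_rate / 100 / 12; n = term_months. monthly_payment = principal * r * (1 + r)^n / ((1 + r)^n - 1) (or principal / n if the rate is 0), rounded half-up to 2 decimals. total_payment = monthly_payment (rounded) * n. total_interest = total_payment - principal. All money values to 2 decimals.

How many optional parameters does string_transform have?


Parameters of string_transform: text (required), operation (required)
Optional count:
0


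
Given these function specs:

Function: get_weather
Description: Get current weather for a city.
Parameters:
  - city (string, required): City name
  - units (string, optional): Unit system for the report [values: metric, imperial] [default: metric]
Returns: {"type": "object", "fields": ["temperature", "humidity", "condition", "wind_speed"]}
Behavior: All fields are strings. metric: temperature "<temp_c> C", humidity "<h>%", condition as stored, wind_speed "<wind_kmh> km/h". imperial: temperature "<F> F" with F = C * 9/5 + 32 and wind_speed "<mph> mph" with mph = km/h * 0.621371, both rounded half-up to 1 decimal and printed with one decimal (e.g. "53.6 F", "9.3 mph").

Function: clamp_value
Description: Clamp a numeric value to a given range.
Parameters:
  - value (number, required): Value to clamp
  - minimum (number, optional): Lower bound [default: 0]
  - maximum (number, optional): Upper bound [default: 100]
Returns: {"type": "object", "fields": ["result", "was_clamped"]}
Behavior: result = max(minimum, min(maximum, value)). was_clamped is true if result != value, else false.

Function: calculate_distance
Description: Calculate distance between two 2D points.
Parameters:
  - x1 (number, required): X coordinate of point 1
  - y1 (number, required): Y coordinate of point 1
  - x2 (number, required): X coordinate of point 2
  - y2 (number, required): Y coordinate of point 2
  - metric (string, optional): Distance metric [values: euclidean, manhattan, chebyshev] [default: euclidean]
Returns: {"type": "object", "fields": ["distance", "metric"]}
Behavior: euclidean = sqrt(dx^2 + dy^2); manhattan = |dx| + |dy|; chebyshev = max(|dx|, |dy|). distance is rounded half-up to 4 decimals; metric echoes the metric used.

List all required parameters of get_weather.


Parameters of get_weather and their required/optional flag:
  city: required
  units: optional
city


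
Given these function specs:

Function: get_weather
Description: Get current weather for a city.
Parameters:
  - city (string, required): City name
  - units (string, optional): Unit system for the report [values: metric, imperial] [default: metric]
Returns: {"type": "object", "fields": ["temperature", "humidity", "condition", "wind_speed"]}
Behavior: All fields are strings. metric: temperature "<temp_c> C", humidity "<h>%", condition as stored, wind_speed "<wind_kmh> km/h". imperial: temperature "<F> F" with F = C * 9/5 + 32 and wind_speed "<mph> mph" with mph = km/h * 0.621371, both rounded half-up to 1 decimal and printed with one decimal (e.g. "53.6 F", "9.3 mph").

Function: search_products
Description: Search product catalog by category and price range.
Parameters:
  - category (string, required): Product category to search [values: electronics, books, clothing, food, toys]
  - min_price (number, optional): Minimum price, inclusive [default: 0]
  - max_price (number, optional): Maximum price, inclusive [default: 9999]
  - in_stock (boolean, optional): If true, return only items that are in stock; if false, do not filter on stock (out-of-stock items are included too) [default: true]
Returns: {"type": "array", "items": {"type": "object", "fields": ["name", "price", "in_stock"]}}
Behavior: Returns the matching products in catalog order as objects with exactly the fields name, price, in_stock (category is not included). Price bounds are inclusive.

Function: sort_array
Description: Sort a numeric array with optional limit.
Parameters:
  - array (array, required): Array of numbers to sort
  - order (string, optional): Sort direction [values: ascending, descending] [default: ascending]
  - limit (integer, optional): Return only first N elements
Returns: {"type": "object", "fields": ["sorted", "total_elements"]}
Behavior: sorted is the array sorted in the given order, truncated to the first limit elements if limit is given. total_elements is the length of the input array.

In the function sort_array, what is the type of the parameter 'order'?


The sort_array spec declares:
  - order (string, optional): Sort direction [values: ascending, descending] [default: ascending]
Type:
string


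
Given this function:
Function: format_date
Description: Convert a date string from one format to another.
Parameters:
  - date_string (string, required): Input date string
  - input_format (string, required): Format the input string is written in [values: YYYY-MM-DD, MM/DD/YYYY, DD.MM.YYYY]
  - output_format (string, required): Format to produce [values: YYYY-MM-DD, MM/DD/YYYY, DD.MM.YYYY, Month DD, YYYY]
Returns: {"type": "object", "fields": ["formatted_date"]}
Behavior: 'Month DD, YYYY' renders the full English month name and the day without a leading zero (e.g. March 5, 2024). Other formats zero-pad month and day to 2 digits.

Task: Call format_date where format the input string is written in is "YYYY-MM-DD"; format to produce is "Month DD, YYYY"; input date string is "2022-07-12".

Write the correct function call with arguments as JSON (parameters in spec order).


Mapping each described value to its parameter name:
  'Format the input string is written in' -> input_format = "YYYY-MM-DD"
  'Format to produce' -> output_format = "Month DD, YYYY"
  'Input date string' -> date_string = "2022-07-12"
format_date({"date_string": "2022-07-12", "input_format": "YYYY-MM-DD", "output_format": "Month DD, YYYY"})


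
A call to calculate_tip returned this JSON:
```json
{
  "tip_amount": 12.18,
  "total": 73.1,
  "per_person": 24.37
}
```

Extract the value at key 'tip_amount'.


12.18


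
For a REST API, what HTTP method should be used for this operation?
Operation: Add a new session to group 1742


GET = read, POST = create, PUT = update/replace, DELETE = remove
This operation is a create.
POST


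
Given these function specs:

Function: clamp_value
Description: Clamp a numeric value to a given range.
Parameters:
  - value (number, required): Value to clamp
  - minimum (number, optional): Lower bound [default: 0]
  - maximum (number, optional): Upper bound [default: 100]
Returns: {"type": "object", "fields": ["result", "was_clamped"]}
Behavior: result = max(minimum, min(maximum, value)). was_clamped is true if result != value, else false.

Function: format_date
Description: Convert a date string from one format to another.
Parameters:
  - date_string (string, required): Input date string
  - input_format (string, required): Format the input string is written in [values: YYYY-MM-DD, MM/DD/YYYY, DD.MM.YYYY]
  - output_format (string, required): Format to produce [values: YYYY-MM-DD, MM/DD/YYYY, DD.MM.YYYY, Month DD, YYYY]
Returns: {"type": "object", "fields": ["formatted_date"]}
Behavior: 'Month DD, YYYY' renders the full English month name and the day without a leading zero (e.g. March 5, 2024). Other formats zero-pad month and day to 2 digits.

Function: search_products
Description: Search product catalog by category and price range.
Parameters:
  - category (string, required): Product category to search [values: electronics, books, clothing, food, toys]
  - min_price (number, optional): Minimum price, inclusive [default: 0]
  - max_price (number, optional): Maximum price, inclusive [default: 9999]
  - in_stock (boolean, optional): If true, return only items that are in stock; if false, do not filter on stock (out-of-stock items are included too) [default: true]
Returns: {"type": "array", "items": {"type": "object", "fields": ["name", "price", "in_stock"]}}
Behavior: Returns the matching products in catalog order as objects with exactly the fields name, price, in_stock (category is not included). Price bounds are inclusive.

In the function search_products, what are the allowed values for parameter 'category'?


The search_products spec declares:
  - category (string, required): Product category to search [values: electronics, books, clothing, food, toys]
Allowed values:
electronics, books, clothing, food, toys


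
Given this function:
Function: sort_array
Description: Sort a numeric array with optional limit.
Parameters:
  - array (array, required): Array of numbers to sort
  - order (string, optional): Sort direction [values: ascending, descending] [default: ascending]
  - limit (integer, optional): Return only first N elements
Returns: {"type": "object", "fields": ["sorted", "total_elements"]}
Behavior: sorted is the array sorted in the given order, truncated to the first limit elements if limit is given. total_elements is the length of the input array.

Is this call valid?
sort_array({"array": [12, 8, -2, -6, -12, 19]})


Checking all required parameters present and types match... All valid.
Valid


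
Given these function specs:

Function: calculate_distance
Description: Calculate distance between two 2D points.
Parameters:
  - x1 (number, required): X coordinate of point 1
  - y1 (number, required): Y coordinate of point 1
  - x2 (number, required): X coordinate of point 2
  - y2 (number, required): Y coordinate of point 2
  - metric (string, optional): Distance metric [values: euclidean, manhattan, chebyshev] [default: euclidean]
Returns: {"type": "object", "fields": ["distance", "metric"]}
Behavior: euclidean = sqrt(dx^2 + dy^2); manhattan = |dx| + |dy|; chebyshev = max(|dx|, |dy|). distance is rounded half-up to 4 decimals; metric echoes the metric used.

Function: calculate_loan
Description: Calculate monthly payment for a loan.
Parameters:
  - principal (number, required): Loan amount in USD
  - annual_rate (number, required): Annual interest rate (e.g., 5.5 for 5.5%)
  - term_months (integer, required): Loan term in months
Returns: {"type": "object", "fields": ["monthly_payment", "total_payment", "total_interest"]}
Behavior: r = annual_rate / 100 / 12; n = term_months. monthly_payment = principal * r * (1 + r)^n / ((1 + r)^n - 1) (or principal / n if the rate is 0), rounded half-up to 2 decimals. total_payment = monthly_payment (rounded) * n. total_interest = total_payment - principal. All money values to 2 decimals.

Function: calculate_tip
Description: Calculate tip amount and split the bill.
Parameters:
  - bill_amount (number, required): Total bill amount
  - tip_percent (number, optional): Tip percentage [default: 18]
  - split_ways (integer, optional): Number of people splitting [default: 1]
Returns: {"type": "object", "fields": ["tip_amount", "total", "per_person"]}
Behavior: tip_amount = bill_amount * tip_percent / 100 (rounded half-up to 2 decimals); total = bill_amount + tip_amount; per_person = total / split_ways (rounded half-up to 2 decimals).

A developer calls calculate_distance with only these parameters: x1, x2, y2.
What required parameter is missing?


Required parameters: x1, y1, x2, y2
Provided: x1, x2, y2
Missing: y1
y1


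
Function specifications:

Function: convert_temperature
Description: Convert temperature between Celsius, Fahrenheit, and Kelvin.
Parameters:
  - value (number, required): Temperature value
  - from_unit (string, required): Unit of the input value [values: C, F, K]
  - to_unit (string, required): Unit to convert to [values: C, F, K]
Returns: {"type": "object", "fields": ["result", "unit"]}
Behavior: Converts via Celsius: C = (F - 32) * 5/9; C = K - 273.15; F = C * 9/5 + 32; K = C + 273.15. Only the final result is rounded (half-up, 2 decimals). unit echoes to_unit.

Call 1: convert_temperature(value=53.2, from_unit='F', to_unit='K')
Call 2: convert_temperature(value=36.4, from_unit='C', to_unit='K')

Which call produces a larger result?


Call 1:
  To C: (53.2 - 32) * 5/9 = 11.777778
  To K: 11.777778 + 273.15 = 284.927778
  Round to 2 decimals: 284.93
  -> 284.93 K
Call 2:
  Input already in C: 36.4
  To K: 36.4 + 273.15 = 309.55
  Round to 2 decimals: 309.55
  -> 309.55 K
Call 2 (309.55 K)


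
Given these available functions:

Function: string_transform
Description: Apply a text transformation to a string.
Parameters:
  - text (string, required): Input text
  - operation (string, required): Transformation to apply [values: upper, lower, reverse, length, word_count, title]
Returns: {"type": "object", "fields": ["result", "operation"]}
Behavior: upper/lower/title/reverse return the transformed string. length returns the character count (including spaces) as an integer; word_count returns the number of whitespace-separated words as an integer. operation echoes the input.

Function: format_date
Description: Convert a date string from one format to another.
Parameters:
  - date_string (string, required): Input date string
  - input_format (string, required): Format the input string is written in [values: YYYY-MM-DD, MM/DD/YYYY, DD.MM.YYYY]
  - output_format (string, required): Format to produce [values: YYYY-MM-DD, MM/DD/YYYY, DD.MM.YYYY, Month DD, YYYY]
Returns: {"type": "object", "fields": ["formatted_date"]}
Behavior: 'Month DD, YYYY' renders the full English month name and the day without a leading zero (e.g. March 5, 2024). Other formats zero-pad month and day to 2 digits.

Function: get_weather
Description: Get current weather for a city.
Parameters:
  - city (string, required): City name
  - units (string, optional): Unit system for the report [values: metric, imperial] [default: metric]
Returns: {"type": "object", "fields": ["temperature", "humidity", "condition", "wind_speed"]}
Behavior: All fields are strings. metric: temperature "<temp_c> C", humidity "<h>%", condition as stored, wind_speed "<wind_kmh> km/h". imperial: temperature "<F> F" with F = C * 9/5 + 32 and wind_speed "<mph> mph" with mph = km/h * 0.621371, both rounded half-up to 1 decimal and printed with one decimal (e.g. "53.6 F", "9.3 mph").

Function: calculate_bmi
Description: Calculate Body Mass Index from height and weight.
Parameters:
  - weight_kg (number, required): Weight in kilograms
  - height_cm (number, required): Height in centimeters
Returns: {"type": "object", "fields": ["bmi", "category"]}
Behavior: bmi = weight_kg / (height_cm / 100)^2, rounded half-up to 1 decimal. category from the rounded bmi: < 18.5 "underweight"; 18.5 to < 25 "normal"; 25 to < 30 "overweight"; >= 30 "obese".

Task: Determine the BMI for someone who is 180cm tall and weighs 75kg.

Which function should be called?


The task needs a function whose description is: Calculate Body Mass Index from height and weight.
calculate_bmi


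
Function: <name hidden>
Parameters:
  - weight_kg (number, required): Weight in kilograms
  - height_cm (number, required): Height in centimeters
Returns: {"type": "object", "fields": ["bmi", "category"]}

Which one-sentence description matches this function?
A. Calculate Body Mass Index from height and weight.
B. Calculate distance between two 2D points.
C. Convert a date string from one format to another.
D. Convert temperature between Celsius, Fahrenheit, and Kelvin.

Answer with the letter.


Parameters weight_kg, height_cm and return ["bmi", "category"] fit: Calculate Body Mass Index from height and weight.
A


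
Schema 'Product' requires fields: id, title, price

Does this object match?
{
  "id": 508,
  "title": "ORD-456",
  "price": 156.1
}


Checking required fields... All present.
Valid - all required fields present


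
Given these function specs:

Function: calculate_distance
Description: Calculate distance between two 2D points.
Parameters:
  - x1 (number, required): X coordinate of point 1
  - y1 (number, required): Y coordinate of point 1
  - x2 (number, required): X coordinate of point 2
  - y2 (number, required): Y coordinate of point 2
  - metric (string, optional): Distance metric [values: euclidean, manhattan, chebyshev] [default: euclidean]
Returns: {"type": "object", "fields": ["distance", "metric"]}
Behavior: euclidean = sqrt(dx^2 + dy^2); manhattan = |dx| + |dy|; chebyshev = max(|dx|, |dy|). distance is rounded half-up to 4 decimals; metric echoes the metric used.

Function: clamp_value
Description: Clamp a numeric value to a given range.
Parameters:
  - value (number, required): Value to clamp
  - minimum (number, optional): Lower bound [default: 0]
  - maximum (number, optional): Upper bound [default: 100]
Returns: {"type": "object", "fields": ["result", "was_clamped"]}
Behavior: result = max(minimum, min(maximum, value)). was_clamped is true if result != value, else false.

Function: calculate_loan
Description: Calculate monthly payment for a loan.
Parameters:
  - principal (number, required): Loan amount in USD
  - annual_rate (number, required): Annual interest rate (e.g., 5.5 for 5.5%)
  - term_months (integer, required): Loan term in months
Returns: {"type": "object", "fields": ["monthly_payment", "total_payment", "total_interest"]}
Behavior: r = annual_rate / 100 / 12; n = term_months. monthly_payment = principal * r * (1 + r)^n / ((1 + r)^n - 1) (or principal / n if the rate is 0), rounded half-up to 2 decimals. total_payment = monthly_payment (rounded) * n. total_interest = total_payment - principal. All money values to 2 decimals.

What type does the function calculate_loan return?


The calculate_loan spec declares Returns: {"type": "object", "fields": ["monthly_payment", "total_payment", "total_interest"]}
Type:
object


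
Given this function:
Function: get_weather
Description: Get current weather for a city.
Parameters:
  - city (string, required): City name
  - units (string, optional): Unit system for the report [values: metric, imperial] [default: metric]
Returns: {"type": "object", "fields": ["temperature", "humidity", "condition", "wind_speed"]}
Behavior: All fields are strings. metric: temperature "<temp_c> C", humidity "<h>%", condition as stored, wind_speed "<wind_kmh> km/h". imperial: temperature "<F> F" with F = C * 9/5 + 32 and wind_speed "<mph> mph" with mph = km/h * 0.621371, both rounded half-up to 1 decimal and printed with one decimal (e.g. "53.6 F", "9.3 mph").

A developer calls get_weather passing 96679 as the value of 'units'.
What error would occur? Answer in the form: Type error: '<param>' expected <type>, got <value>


Spec: 'units' is declared as string; 96679 is an integer.
Type error: 'units' expected string, got 96679


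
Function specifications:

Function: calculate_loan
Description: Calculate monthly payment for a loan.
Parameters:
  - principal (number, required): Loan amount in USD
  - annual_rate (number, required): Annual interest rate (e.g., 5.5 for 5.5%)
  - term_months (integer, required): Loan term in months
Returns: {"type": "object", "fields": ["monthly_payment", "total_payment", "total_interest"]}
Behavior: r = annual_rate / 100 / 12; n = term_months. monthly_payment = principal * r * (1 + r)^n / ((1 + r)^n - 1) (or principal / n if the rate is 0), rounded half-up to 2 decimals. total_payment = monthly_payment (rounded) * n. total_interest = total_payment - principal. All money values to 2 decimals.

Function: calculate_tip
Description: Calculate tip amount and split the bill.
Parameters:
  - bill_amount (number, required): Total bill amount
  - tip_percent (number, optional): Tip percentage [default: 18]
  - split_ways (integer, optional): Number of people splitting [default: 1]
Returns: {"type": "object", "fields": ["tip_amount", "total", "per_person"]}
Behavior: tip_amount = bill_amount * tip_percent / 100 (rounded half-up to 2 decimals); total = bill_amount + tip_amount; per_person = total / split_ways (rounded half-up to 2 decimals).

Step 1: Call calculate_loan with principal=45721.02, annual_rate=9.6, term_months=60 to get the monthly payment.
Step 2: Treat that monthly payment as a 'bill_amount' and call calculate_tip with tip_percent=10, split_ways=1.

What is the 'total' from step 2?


Step 1: calculate_loan(principal=45721.02, annual_rate=9.6, term_months=60)
  r = 9.6 / 100 / 12 = 0.008 (keep full precision)
  (1 + r)^60 = 1.61299093
  monthly_payment = 45721.02 * 0.008 * 1.61299093 / (1.61299093 - 1) = 962.4624 -> 962.46
  total_payment = 962.46 * 60 = 57747.60
  total_interest = 57747.60 - 45721.02 = 12026.58
  -> monthly_payment = 962.46
Step 2: calculate_tip(bill_amount=962.46, tip_percent=10, split_ways=1)
  tip_amount = 962.46 * 10/100 = 96.246 -> 96.25
  total = 962.46 + 96.25 = 1058.71
  per_person = 1058.71 / 1 = 1058.71 -> 1058.71
  -> total = 1058.71
$1058.71


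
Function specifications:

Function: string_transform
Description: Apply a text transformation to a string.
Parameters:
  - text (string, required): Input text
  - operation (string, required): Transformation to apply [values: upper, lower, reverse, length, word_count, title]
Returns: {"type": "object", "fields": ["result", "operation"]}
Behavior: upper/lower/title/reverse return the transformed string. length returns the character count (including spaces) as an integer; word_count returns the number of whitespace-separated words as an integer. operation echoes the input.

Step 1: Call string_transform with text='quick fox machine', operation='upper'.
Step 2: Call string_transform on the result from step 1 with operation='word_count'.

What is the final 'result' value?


Step 1: string_transform(text='quick fox machine', operation='upper')
  -> result = 'QUICK FOX MACHINE'
Step 2: string_transform(text='QUICK FOX MACHINE', operation='word_count')
  words: QUICK, FOX, MACHINE -> 3
  -> result = 3
3


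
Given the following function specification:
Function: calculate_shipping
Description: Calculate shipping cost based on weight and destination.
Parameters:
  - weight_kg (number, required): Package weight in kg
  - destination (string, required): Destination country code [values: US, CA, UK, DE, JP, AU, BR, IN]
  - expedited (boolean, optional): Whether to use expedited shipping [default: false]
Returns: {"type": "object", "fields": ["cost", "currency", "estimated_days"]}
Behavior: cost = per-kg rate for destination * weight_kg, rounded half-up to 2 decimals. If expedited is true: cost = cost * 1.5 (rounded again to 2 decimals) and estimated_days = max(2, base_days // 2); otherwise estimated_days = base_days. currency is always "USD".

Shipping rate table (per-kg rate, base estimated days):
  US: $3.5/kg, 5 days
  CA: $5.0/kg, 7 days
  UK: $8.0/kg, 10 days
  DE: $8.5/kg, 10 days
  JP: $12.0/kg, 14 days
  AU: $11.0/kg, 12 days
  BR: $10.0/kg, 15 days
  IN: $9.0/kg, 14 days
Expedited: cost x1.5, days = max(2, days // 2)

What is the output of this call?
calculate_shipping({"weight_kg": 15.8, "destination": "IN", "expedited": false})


Rate for IN: $9.0/kg, base 14 days
cost = 9.0 * 15.8 = 142.2 -> 142.20
expedited not set/false: estimated_days = 14
Output:
{"cost": 142.2, "currency": "USD", "estimated_days": 14}


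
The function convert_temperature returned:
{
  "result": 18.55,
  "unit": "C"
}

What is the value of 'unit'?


C


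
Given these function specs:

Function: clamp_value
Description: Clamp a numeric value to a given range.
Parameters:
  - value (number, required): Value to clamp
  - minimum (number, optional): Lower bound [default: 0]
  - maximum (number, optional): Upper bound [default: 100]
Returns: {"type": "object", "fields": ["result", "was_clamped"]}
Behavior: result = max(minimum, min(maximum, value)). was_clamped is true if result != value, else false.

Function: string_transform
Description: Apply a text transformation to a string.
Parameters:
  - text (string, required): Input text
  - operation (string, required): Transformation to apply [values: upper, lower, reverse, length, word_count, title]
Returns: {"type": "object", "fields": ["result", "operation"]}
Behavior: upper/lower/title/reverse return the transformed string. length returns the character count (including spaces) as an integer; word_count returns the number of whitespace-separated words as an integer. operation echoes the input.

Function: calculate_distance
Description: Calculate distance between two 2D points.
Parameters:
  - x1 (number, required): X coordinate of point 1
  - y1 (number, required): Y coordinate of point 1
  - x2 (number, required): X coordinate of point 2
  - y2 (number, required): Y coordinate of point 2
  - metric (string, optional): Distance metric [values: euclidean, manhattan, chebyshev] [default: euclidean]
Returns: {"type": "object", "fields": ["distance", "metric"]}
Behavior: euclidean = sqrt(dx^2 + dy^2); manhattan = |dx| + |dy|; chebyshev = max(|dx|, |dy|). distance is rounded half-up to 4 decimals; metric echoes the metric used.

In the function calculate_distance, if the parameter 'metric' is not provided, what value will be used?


The calculate_distance spec declares:
  - metric (string, optional): Distance metric [values: euclidean, manhattan, chebyshev] [default: euclidean]
Default:
euclidean


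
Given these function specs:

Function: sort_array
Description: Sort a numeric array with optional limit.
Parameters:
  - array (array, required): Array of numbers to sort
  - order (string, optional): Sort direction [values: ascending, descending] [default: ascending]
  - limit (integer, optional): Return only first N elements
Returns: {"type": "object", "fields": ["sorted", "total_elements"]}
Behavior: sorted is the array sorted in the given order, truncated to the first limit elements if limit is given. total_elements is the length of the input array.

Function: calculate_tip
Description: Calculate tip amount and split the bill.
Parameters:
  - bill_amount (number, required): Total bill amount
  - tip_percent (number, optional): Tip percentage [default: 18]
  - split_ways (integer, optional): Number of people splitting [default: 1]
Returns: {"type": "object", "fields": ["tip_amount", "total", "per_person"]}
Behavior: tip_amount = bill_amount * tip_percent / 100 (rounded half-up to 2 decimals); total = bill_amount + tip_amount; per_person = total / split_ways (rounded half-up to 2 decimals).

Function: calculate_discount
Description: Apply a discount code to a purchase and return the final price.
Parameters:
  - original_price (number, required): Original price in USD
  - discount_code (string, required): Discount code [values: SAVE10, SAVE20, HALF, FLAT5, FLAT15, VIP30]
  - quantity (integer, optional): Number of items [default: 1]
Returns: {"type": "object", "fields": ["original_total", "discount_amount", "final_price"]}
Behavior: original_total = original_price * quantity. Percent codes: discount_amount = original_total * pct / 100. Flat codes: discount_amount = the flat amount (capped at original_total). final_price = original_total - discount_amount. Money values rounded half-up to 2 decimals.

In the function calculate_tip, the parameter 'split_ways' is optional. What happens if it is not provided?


The calculate_tip spec declares:
  - split_ways (integer, optional): Number of people splitting [default: 1]
It defaults to 1


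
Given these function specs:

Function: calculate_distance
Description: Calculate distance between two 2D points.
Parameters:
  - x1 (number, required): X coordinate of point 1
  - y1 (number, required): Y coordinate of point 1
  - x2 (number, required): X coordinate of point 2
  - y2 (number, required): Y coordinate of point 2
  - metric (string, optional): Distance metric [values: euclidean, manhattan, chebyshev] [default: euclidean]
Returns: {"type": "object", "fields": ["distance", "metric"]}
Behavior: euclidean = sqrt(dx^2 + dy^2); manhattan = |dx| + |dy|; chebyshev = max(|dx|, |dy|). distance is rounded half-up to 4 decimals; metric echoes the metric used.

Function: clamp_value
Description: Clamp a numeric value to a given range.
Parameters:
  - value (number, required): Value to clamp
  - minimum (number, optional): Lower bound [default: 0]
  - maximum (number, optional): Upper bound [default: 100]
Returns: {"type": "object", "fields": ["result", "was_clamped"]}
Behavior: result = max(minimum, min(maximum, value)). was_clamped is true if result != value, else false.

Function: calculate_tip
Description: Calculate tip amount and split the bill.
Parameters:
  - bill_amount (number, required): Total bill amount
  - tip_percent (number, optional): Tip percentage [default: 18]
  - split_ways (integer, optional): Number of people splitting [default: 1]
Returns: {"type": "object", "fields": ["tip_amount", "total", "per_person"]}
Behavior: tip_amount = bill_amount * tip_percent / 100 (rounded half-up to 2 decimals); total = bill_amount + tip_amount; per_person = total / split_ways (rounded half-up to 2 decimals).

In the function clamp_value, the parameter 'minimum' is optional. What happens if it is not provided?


The clamp_value spec declares:
  - minimum (number, optional): Lower bound [default: 0]
It defaults to 0


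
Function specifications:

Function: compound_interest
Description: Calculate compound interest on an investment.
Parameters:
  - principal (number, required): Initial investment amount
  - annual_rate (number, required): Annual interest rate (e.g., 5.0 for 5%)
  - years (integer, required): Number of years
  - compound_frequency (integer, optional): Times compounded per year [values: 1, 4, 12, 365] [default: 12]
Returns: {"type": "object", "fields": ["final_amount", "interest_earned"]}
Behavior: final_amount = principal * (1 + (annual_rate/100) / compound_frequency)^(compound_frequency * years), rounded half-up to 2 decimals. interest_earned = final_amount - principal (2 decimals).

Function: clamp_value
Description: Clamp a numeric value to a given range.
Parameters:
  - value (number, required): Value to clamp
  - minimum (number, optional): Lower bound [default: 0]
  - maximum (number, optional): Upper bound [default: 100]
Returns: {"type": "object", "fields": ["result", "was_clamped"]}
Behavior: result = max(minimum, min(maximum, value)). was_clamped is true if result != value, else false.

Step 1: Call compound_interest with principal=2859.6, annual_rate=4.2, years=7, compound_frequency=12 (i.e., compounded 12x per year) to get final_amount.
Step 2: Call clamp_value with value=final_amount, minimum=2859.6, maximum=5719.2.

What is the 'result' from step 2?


Step 1: compound_interest
  rate per period = 4.2/100/12 = 0.0035 (keep full precision); periods = 12 * 7 = 84
  (1 + 0.0035)^84 = 1.34109534
  final_amount = 2859.6 * 1.34109534 = 3834.996232 -> 3835.00
  interest_earned = 3835.00 - 2859.60 = 975.40
  -> final_amount = 3835.0
Step 2: clamp_value(value=3835.0, minimum=2859.6, maximum=5719.2)
  result = max(2859.6, min(5719.2, 3835.0)) = max(2859.6, 3835.0) = 3835.0
  was_clamped = (3835.0 != 3835.0) = false
  -> result = 3835.0
3835.0


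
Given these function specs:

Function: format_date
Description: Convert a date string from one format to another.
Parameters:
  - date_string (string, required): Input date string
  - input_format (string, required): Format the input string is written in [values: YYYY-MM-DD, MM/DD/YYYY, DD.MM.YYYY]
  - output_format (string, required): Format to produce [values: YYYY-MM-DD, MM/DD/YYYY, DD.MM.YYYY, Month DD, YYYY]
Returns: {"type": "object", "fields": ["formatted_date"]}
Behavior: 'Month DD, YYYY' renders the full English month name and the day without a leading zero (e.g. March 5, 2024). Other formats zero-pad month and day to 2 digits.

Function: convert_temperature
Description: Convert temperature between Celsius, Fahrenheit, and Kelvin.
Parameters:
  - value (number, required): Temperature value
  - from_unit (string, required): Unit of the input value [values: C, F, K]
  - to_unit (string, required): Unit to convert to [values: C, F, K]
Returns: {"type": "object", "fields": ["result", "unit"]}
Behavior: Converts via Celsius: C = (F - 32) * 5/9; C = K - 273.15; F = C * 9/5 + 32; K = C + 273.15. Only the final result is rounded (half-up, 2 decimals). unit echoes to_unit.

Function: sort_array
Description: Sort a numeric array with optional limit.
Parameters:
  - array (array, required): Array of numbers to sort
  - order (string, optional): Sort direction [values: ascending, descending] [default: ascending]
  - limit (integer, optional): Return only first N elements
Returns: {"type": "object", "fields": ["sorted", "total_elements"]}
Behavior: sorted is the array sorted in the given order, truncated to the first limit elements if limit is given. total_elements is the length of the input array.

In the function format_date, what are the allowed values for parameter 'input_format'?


The format_date spec declares:
  - input_format (string, required): Format the input string is written in [values: YYYY-MM-DD, MM/DD/YYYY, DD.MM.YYYY]
Allowed values:
YYYY-MM-DD, MM/DD/YYYY, DD.MM.YYYY


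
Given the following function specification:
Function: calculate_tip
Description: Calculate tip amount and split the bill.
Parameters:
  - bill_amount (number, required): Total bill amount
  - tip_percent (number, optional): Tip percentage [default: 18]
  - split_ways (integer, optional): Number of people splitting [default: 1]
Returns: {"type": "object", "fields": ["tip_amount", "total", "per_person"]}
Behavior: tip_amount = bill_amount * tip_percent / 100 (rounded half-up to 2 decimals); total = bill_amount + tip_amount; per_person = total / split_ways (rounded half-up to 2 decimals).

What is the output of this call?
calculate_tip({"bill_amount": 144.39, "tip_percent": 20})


Defaults applied: split_ways=1
tip_amount = 144.39 * 20/100 = 28.878 -> 28.88
total = 144.39 + 28.88 = 173.27
per_person = 173.27 / 1 = 173.27 -> 173.27
Output:
{"tip_amount": 28.88, "total": 173.27, "per_person": 173.27}


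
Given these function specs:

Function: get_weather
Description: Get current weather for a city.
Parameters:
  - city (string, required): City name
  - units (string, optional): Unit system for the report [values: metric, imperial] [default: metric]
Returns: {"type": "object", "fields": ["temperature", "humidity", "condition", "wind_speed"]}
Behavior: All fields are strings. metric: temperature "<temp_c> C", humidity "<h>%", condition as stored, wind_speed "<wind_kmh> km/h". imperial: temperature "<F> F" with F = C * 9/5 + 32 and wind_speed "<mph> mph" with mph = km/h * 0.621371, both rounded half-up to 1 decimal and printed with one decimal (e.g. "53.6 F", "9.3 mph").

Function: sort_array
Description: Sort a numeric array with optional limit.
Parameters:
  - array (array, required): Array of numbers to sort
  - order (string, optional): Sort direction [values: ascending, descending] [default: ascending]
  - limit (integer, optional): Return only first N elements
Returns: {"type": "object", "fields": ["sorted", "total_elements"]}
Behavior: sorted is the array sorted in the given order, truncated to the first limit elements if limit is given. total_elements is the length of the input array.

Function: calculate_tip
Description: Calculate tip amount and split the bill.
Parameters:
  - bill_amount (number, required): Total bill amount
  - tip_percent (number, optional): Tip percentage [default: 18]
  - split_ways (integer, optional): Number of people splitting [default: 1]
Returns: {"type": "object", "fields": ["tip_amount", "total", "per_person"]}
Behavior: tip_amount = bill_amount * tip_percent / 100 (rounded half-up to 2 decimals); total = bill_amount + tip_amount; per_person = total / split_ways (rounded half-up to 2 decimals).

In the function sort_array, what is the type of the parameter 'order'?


The sort_array spec declares:
  - order (string, optional): Sort direction [values: ascending, descending] [default: ascending]
Type:
string


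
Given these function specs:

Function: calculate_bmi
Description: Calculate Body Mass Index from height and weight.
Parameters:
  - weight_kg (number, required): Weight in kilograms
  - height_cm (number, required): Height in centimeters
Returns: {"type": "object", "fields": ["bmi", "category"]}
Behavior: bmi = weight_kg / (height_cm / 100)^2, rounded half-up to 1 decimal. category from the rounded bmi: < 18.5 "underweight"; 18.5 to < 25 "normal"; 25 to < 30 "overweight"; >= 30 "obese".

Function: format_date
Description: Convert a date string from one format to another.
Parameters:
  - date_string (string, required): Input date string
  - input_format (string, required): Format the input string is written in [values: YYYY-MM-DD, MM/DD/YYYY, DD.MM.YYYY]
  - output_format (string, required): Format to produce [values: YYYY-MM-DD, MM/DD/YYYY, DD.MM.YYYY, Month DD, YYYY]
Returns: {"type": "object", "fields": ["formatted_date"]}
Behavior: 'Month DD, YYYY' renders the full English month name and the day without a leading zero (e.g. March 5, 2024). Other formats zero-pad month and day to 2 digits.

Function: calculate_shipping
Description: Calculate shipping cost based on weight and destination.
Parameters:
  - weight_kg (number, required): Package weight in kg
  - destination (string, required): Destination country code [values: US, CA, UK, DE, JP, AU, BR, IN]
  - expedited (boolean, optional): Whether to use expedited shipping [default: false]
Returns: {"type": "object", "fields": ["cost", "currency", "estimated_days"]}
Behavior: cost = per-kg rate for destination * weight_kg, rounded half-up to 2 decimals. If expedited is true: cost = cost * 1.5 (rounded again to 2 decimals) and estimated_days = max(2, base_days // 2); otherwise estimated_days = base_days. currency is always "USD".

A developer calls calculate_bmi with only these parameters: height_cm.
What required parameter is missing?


Required parameters: weight_kg, height_cm
Provided: height_cm
Missing: weight_kg
weight_kg


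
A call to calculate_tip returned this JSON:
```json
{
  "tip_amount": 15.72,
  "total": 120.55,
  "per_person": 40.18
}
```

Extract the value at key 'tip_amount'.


15.72


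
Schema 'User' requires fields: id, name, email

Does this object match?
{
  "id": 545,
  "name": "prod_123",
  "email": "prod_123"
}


Checking required fields... All present.
Valid - all required fields present


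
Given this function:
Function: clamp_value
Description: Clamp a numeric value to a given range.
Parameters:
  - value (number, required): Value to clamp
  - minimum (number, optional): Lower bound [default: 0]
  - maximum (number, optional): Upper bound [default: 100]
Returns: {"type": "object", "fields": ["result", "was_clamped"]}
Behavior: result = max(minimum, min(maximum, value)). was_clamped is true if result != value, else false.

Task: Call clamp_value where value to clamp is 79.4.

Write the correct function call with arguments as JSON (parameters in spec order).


Mapping each described value to its parameter name:
  'Value to clamp' -> value = 79.4
clamp_value({"value": 79.4})


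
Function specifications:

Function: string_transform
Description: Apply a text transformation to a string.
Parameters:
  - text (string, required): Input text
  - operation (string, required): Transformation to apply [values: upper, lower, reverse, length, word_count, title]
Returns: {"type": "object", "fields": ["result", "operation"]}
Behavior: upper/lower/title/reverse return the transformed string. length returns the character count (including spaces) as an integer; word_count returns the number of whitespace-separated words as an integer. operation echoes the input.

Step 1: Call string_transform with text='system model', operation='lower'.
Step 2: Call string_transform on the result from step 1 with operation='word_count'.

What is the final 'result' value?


Step 1: string_transform(text='system model', operation='lower')
  -> result = 'system model'
Step 2: string_transform(text='system model', operation='word_count')
  words: system, model -> 2
  -> result = 2
2
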